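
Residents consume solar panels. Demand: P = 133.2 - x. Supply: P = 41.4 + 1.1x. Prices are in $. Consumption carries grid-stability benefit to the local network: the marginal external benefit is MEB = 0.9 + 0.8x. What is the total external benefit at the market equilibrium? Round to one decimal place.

$803.7

Market equilibrium (private): 41.4 + 1.1x = 133.2 - x → x_m = 43.7143.
Total external benefit = ∫₀^{x_m} (0.9 + 0.8x) dx = 0.9×43.7143 + ½×0.8×43.7143² = 803.7189.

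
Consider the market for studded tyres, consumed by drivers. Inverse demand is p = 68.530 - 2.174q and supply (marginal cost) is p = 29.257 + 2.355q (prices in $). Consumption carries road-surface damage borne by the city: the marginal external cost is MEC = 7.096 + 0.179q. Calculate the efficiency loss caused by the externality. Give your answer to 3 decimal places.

Market equilibrium (private): 29.257 + 2.355q = 68.530 - 2.174q → q_m = 8.6715.
Social marginal benefit = demand − MEC = 61.434 - 2.353q.
Set SMB = MC: 61.434 - 2.353q = 29.257 + 2.355q → q* = 6.8345.
Height of the DWL triangle at q_m is MC(q_m) − SMB(q_m) = MEC(q_m) = 8.6482.
DWL = ½ × 1.8370 × 8.6482 = 7.9434.

DWL = $7.943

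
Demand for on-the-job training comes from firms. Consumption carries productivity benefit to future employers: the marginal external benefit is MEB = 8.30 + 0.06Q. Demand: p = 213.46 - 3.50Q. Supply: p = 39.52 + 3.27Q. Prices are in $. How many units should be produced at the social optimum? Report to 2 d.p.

Social marginal benefit = demand + MEB = 221.76 - 3.44Q.
Set SMB = MC: 221.76 - 3.44Q = 39.52 + 3.27Q → Q* = 27.1595.

Q* = 27.16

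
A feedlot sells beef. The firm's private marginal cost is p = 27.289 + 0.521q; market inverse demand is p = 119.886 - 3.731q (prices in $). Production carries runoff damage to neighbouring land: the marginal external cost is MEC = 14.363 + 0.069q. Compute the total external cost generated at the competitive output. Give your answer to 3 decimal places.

Market equilibrium (private): 27.289 + 0.521q = 119.886 - 3.731q → q_m = 21.7773.
Total external cost = ∫₀^{q_m} (14.363 + 0.069q) dq = 14.363×21.7773 + ½×0.069×21.7773² = 329.1490.

$329.149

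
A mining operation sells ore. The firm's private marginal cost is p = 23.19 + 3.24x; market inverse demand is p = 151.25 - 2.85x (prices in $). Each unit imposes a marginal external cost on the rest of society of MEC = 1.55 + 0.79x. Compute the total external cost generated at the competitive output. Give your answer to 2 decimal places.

Market equilibrium (private): 23.19 + 3.24x = 151.25 - 2.85x → x_m = 21.0279.
Total external cost = ∫₀^{x_m} (1.55 + 0.79x) dx = 1.55×21.0279 + ½×0.79×21.0279² = 207.2514.

$207.25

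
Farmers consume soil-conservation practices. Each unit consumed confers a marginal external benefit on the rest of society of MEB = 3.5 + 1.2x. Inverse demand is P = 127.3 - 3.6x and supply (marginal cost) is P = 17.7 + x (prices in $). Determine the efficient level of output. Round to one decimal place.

x* = 33.3

Social marginal benefit = demand + MEB = 130.8 - 2.4x.
Set SMB = MC: 130.8 - 2.4x = 17.7 + x → x* = 33.2647.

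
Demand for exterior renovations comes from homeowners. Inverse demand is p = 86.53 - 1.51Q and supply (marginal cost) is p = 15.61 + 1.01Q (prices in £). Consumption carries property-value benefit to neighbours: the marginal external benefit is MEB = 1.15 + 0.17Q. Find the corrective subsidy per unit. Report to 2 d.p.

subsidy = £6.36 per unit

Social marginal benefit = demand + MEB = 87.68 - 1.34Q.
Set SMB = MC: 87.68 - 1.34Q = 15.61 + 1.01Q → Q* = 30.6681.
The Pigouvian subsidy equals MEB at Q*: 1.15 + 0.17×30.6681 = 6.3636.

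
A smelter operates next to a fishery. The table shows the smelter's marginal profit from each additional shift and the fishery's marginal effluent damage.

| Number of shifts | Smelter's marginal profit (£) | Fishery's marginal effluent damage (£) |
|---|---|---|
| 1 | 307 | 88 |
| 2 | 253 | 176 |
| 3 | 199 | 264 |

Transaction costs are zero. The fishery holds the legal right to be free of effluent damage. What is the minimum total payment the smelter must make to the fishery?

Efficient level: marginal profit ≥ marginal effluent damage through level 2, so k* = 2.
With the fishery holding the right, the smelter must at least compensate total damage at k*: 88 + 176 = 264.

£264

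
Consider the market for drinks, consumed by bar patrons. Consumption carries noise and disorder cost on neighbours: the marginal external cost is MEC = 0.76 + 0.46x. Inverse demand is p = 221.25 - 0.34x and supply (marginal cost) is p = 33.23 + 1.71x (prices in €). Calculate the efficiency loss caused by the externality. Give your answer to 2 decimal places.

DWL = €367.47

Market equilibrium (private): 33.23 + 1.71x = 221.25 - 0.34x → x_m = 91.7171.
Social marginal benefit = demand − MEC = 220.49 - 0.80x.
Set SMB = MC: 220.49 - 0.80x = 33.23 + 1.71x → x* = 74.6056.
Between x* and x_m the wedge MC − SMB runs linearly from 0 to MEC(x_m), so the loss is a triangle.
DWL = ½ × 17.1115 × 42.9499 = 367.4686.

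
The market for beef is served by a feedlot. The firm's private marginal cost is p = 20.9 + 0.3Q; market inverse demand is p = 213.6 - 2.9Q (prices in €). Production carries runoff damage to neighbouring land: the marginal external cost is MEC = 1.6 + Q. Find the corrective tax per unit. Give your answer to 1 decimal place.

Social marginal cost = private MC + MEC = 22.5 + 1.3Q.
Set SMC = demand: 22.5 + 1.3Q = 213.6 - 2.9Q → Q* = 45.5000.
The Pigouvian tax equals MEC at Q*: 1.6 + 1.0×45.5000 = 47.1000.

tax = €47.1 per unit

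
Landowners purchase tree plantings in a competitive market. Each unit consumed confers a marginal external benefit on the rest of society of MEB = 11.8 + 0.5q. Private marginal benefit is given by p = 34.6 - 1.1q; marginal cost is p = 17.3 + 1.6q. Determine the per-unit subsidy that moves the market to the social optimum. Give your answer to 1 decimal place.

subsidy = 18.4 per unit

Social marginal benefit = demand + MEB = 46.4 - 0.6q.
Set SMB = MC: 46.4 - 0.6q = 17.3 + 1.6q → q* = 13.2273.
The Pigouvian subsidy equals MEB at q*: 11.8 + 0.5×13.2273 = 18.4137.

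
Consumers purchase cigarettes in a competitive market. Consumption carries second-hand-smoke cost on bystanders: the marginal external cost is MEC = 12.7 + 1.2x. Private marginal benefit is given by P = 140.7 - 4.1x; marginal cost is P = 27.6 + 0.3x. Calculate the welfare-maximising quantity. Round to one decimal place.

Social marginal benefit = demand − MEC = 128.0 - 5.3x.
Set SMB = MC: 128.0 - 5.3x = 27.6 + 0.3x → x* = 17.9286.

x* = 17.9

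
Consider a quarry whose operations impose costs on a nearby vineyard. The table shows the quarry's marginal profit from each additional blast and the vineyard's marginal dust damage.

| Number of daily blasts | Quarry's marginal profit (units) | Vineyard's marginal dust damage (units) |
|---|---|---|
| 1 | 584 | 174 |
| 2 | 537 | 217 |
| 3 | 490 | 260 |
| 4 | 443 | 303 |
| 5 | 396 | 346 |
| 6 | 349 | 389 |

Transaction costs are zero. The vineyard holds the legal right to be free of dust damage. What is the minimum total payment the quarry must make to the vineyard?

1300

Efficient level: marginal profit ≥ marginal dust damage through level 5, so k* = 5.
With the vineyard holding the right, the quarry must at least compensate total damage at k*: 174 + 217 + 260 + 303 + 346 = 1300.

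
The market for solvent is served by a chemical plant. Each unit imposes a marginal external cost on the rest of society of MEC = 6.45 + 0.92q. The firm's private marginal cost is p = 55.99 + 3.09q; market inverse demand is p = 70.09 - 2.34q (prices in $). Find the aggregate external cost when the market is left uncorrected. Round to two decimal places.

$19.85

Market equilibrium (private): 55.99 + 3.09q = 70.09 - 2.34q → q_m = 2.5967.
Total external cost = ∫₀^{q_m} (6.45 + 0.92q) dq = 6.45×2.5967 + ½×0.92×2.5967² = 19.8504.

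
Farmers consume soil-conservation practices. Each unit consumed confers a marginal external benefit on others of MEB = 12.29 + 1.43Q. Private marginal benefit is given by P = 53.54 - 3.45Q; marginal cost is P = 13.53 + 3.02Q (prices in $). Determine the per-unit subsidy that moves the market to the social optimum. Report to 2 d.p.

Social marginal benefit = demand + MEB = 65.83 - 2.02Q.
Set SMB = MC: 65.83 - 2.02Q = 13.53 + 3.02Q → Q* = 10.3770.
The Pigouvian subsidy equals MEB at Q*: 12.29 + 1.43×10.3770 = 27.1291.

subsidy = $27.13 per unit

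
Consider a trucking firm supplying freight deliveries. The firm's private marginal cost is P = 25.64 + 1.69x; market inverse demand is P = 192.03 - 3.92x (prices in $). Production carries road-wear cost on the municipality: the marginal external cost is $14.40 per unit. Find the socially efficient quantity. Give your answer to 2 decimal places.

x* = 27.09

Social marginal cost = private MC + MEC = 40.04 + 1.69x.
Set SMC = demand: 40.04 + 1.69x = 192.03 - 3.92x → x* = 27.0927.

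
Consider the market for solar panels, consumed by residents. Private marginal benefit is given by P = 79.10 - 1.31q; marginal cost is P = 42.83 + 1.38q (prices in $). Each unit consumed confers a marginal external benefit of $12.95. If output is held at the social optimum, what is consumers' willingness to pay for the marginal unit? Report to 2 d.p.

P = $55.13

Social marginal benefit = demand + MEB = 92.05 - 1.31q.
Set SMB = MC: 92.05 - 1.31q = 42.83 + 1.38q → q* = 18.2974.
Consumer price on the demand curve at q*: 79.10 − 1.31×18.2974 = 55.1304.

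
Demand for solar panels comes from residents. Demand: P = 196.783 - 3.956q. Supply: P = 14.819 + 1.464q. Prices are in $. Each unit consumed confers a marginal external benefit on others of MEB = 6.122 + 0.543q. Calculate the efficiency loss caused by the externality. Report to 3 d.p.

DWL = $60.797

Market equilibrium (private): 14.819 + 1.464q = 196.783 - 3.956q → q_m = 33.5727.
Social marginal benefit = demand + MEB = 202.905 - 3.413q.
Set SMB = MC: 202.905 - 3.413q = 14.819 + 1.464q → q* = 38.5659.
Height of the DWL triangle at q_m is SMB(q_m) − MC(q_m) = MEB(q_m) = 24.3520.
DWL = ½ × 4.9932 × 24.3520 = 60.7972.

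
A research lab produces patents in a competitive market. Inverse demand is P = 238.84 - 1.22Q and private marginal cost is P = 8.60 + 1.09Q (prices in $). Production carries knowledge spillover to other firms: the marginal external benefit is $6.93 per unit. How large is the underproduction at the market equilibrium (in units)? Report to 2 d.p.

3.00 units

Market equilibrium (private): 8.60 + 1.09Q = 238.84 - 1.22Q → Q_m = 99.6710.
Social marginal cost = private MC − MEB = 1.67 + 1.09Q.
Set SMC = demand: 1.67 + 1.09Q = 238.84 - 1.22Q → Q* = 102.6710.
Gap = |99.6710 − 102.6710| = 3.0000.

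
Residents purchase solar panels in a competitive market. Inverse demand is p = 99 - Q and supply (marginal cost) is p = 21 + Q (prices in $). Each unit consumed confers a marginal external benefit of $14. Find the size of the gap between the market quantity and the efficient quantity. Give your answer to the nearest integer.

Market equilibrium (private): 21 + Q = 99 - Q → Q_m = 39.0000.
Social marginal benefit = demand + MEB = 113 - Q.
Set SMB = MC: 113 - Q = 21 + Q → Q* = 46.0000.
Gap = |39.0000 − 46.0000| = 7.0000.

7 units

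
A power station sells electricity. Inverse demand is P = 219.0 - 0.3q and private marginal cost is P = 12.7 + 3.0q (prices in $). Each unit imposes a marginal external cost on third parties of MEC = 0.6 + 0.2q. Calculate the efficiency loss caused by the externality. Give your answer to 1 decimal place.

DWL = $24.5

Market equilibrium (private): 12.7 + 3.0q = 219.0 - 0.3q → q_m = 62.5152.
Social marginal cost = private MC + MEC = 13.3 + 3.2q.
Set SMC = demand: 13.3 + 3.2q = 219.0 - 0.3q → q* = 58.7714.
The welfare-loss triangle has base |q_m − q*| and height MEC(q_m) (the vertical gap between SMC and demand is zero at q* and MEC at q_m).
DWL = ½ × 3.7438 × 13.1030 = 24.5275.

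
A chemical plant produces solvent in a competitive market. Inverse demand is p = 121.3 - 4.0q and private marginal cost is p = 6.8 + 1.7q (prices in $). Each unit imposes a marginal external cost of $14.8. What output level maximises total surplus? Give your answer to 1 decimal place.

Social marginal cost = private MC + MEC = 21.6 + 1.7q.
Set SMC = demand: 21.6 + 1.7q = 121.3 - 4.0q → q* = 17.4912.

q* = 17.5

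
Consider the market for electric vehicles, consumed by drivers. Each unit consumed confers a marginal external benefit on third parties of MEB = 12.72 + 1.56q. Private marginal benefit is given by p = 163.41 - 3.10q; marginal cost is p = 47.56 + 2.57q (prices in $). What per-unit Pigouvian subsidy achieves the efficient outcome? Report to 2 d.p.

Social marginal benefit = demand + MEB = 176.13 - 1.54q.
Set SMB = MC: 176.13 - 1.54q = 47.56 + 2.57q → q* = 31.2822.
The Pigouvian subsidy equals MEB at q*: 12.72 + 1.56×31.2822 = 61.5202.

subsidy = $61.52 per unit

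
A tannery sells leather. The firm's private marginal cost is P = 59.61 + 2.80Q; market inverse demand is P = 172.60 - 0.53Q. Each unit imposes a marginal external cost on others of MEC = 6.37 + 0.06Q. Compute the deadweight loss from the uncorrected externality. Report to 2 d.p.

DWL = 10.42

Market equilibrium (private): 59.61 + 2.80Q = 172.60 - 0.53Q → Q_m = 33.9309.
Social marginal cost = private MC + MEC = 65.98 + 2.86Q.
Set SMC = demand: 65.98 + 2.86Q = 172.60 - 0.53Q → Q* = 31.4513.
The loss is the area between SMC and demand from Q* to Q_m; with linear curves that's a triangle of height MEC(Q_m).
DWL = ½ × 2.4796 × 8.4059 = 10.4216.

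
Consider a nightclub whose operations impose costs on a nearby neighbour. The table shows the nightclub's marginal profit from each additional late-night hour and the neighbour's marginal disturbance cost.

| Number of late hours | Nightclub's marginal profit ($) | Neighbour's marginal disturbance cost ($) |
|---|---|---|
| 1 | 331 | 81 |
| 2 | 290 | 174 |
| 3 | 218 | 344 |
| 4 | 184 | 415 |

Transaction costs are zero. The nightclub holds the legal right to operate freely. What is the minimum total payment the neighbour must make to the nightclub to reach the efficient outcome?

$402

Left alone the nightclub would choose level 4 (marginal profit stays positive).
Efficient level: k* = 2 (marginal profit ≥ marginal disturbance cost through 2).
The neighbour must at least cover the nightclub's forgone profit from cutting 4→2: 218 + 184 = 402.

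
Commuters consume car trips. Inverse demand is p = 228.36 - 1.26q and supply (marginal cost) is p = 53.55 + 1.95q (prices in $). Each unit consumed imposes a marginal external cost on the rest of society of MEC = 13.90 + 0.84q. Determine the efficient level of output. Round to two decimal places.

q* = 39.73

Social marginal benefit = demand − MEC = 214.46 - 2.10q.
Set SMB = MC: 214.46 - 2.10q = 53.55 + 1.95q → q* = 39.7309.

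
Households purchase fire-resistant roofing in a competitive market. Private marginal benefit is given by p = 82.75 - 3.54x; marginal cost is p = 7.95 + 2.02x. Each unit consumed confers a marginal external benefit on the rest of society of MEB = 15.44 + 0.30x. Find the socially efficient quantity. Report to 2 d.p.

x* = 17.16

Social marginal benefit = demand + MEB = 98.19 - 3.24x.
Set SMB = MC: 98.19 - 3.24x = 7.95 + 2.02x → x* = 17.1559.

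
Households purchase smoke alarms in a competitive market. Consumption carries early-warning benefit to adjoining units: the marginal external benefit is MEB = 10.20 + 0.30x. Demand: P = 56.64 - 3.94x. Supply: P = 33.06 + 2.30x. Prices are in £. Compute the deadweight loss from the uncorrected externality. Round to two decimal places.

DWL = £10.81

Market equilibrium (private): 33.06 + 2.30x = 56.64 - 3.94x → x_m = 3.7788.
Social marginal benefit = demand + MEB = 66.84 - 3.64x.
Set SMB = MC: 66.84 - 3.64x = 33.06 + 2.30x → x* = 5.6869.
Height of the DWL triangle at x_m is SMB(x_m) − MC(x_m) = MEB(x_m) = 11.3337.
DWL = ½ × 1.9081 × 11.3337 = 10.8129.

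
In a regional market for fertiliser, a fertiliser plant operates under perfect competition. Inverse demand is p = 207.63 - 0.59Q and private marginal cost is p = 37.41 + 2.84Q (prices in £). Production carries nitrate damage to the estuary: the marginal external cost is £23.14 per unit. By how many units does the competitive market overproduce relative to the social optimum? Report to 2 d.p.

Market equilibrium (private): 37.41 + 2.84Q = 207.63 - 0.59Q → Q_m = 49.6268.
Social marginal cost = private MC + MEC = 60.55 + 2.84Q.
Set SMC = demand: 60.55 + 2.84Q = 207.63 - 0.59Q → Q* = 42.8805.
Gap = |49.6268 − 42.8805| = 6.7463.

6.75 units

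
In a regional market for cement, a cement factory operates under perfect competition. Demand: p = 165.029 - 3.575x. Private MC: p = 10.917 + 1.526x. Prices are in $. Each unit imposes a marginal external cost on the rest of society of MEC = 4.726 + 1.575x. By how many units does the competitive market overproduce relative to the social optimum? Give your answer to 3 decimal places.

7.836 units

Market equilibrium (private): 10.917 + 1.526x = 165.029 - 3.575x → x_m = 30.2121.
Social marginal cost = private MC + MEC = 15.643 + 3.101x.
Set SMC = demand: 15.643 + 3.101x = 165.029 - 3.575x → x* = 22.3766.
Gap = |30.2121 − 22.3766| = 7.8355.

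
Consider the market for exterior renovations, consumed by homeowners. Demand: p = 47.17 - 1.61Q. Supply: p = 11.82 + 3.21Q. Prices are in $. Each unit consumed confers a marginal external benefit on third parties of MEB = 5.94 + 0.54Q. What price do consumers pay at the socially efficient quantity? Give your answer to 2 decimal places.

Social marginal benefit = demand + MEB = 53.11 - 1.07Q.
Set SMB = MC: 53.11 - 1.07Q = 11.82 + 3.21Q → Q* = 9.6472.
Consumer price on the demand curve at Q*: 47.17 − 1.61×9.6472 = 31.6380.

P = $31.64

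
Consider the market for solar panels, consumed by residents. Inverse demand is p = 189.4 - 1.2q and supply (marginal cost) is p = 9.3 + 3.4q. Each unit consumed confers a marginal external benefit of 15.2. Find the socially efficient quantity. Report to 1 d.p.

q* = 42.5

Social marginal benefit = demand + MEB = 204.6 - 1.2q.
Set SMB = MC: 204.6 - 1.2q = 9.3 + 3.4q → q* = 42.4565.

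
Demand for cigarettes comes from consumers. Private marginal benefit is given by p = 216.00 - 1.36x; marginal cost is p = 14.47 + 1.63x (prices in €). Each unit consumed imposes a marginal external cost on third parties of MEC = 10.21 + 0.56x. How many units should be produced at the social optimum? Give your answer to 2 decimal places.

x* = 53.89

Social marginal benefit = demand − MEC = 205.79 - 1.92x.
Set SMB = MC: 205.79 - 1.92x = 14.47 + 1.63x → x* = 53.8930.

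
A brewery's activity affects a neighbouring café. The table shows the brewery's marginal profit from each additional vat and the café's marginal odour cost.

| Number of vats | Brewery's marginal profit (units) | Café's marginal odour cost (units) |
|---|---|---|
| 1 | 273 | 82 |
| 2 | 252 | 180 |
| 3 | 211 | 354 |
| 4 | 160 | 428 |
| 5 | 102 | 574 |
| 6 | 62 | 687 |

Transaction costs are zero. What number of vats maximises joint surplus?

Bargaining reaches the level where marginal profit last exceeds marginal odour cost.
That holds through level 2 (252 ≥ 180) but not at 3 (211 < 354).

2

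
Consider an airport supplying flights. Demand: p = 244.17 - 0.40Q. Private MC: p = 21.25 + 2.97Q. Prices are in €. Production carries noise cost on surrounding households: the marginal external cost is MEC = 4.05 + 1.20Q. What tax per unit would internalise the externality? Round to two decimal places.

tax = €61.52 per unit

Social marginal cost = private MC + MEC = 25.30 + 4.17Q.
Set SMC = demand: 25.30 + 4.17Q = 244.17 - 0.40Q → Q* = 47.8928.
The Pigouvian tax equals MEC at Q*: 4.05 + 1.20×47.8928 = 61.5214.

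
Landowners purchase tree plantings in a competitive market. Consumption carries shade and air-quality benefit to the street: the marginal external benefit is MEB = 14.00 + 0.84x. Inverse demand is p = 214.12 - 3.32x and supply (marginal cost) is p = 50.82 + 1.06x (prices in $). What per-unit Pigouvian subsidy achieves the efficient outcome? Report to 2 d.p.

Social marginal benefit = demand + MEB = 228.12 - 2.48x.
Set SMB = MC: 228.12 - 2.48x = 50.82 + 1.06x → x* = 50.0847.
The Pigouvian subsidy equals MEB at x*: 14.00 + 0.84×50.0847 = 56.0711.

subsidy = $56.07 per unit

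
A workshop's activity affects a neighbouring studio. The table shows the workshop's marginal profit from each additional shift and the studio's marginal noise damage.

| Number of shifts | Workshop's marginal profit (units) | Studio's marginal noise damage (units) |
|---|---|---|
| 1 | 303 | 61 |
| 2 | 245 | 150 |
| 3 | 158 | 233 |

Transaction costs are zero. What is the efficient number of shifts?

2

Bargaining reaches the level where marginal profit last exceeds marginal noise damage.
That holds through level 2 (245 ≥ 150) but not at 3 (158 < 233).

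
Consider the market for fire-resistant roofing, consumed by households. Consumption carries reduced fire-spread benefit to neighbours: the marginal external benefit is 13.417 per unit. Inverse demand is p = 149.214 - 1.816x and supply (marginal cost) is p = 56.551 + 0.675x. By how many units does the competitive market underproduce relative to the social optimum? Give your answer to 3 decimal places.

5.386 units

Market equilibrium (private): 56.551 + 0.675x = 149.214 - 1.816x → x_m = 37.1991.
Social marginal benefit = demand + MEB = 162.631 - 1.816x.
Set SMB = MC: 162.631 - 1.816x = 56.551 + 0.675x → x* = 42.5853.
Gap = |37.1991 − 42.5853| = 5.3862.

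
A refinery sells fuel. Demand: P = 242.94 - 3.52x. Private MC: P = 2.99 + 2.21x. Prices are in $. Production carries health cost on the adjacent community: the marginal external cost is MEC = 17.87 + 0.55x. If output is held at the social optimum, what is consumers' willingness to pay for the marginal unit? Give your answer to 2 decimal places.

P = $118.46

Social marginal cost = private MC + MEC = 20.86 + 2.76x.
Set SMC = demand: 20.86 + 2.76x = 242.94 - 3.52x → x* = 35.3631.
Consumer price on the demand curve at x*: 242.94 − 3.52×35.3631 = 118.4619.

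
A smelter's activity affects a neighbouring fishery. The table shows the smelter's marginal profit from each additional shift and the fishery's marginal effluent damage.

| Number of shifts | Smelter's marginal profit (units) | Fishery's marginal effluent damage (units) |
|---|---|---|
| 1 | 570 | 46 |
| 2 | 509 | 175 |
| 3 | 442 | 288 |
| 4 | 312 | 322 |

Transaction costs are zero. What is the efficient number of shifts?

Bargaining reaches the level where marginal profit last exceeds marginal effluent damage.
That holds through level 3 (442 ≥ 288) but not at 4 (312 < 322).

3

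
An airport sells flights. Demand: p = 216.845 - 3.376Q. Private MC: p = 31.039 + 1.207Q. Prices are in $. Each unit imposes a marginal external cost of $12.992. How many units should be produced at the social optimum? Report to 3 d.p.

Q* = 37.708

Social marginal cost = private MC + MEC = 44.031 + 1.207Q.
Set SMC = demand: 44.031 + 1.207Q = 216.845 - 3.376Q → Q* = 37.7076.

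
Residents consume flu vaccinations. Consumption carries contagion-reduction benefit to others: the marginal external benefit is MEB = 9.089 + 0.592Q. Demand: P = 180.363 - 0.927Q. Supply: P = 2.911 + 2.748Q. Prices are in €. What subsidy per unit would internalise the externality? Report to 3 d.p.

subsidy = €44.909 per unit

Social marginal benefit = demand + MEB = 189.452 - 0.335Q.
Set SMB = MC: 189.452 - 0.335Q = 2.911 + 2.748Q → Q* = 60.5063.
The Pigouvian subsidy equals MEB at Q*: 9.089 + 0.592×60.5063 = 44.9087.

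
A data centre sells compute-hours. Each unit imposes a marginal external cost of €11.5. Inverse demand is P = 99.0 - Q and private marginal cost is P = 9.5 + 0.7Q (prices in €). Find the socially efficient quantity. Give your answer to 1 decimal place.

Q* = 45.9

Social marginal cost = private MC + MEC = 21.0 + 0.7Q.
Set SMC = demand: 21.0 + 0.7Q = 99.0 - Q → Q* = 45.8824.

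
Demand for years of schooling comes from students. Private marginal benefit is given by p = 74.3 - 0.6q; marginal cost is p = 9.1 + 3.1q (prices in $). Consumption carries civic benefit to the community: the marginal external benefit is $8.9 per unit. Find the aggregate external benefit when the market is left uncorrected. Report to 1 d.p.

Market equilibrium (private): 9.1 + 3.1q = 74.3 - 0.6q → q_m = 17.6216.
Total external benefit = MEB × q_m = 8.9 × 17.6216 = 156.8322.

$156.8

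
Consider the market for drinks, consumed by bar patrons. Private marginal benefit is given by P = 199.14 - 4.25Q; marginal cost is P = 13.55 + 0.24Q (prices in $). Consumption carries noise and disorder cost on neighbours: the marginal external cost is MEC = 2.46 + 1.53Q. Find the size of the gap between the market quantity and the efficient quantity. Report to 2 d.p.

10.91 units

Market equilibrium (private): 13.55 + 0.24Q = 199.14 - 4.25Q → Q_m = 41.3341.
Social marginal benefit = demand − MEC = 196.68 - 5.78Q.
Set SMB = MC: 196.68 - 5.78Q = 13.55 + 0.24Q → Q* = 30.4203.
Gap = |41.3341 − 30.4203| = 10.9138.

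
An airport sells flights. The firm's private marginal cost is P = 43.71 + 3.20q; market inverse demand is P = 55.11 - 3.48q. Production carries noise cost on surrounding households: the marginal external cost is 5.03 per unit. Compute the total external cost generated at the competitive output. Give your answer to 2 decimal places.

Market equilibrium (private): 43.71 + 3.20q = 55.11 - 3.48q → q_m = 1.7066.
Total external cost = MEC × q_m = 5.03 × 1.7066 = 8.5842.

8.58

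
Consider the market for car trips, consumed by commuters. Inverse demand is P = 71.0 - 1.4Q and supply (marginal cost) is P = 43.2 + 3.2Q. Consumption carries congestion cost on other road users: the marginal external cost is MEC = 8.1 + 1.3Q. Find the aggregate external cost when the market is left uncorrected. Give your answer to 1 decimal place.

72.7

Market equilibrium (private): 43.2 + 3.2Q = 71.0 - 1.4Q → Q_m = 6.0435.
Total external cost = ∫₀^{Q_m} (8.1 + 1.3Q) dQ = 8.1×6.0435 + ½×1.3×6.0435² = 72.6929.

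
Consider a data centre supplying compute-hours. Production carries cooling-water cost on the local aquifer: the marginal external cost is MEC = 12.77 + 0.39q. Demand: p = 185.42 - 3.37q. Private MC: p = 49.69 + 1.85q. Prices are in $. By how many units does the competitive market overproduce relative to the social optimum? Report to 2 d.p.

Market equilibrium (private): 49.69 + 1.85q = 185.42 - 3.37q → q_m = 26.0019.
Social marginal cost = private MC + MEC = 62.46 + 2.24q.
Set SMC = demand: 62.46 + 2.24q = 185.42 - 3.37q → q* = 21.9180.
Gap = |26.0019 − 21.9180| = 4.0839.

4.08 units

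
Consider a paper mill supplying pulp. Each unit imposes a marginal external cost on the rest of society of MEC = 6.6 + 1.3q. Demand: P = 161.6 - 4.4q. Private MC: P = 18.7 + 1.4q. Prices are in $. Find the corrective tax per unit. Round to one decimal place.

tax = $31.6 per unit

Social marginal cost = private MC + MEC = 25.3 + 2.7q.
Set SMC = demand: 25.3 + 2.7q = 161.6 - 4.4q → q* = 19.1972.
The Pigouvian tax equals MEC at q*: 6.6 + 1.3×19.1972 = 31.5564.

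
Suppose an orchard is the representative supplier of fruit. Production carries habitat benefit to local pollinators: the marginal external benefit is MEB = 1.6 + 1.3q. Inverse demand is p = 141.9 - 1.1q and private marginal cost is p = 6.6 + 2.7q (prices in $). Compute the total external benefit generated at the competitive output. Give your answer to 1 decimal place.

Market equilibrium (private): 6.6 + 2.7q = 141.9 - 1.1q → q_m = 35.6053.
Total external benefit = ∫₀^{q_m} (1.6 + 1.3q) dq = 1.6×35.6053 + ½×1.3×35.6053² = 880.9978.

$881.0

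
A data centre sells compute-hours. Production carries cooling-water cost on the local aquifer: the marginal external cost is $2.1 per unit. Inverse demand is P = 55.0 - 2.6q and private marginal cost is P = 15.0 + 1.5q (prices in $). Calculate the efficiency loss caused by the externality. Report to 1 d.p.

DWL = $0.5

Market equilibrium (private): 15.0 + 1.5q = 55.0 - 2.6q → q_m = 9.7561.
Social marginal cost = private MC + MEC = 17.1 + 1.5q.
Set SMC = demand: 17.1 + 1.5q = 55.0 - 2.6q → q* = 9.2439.
Between q* and q_m the wedge SMC − demand runs linearly from 0 to MEC(q_m), so the loss is a triangle.
DWL = ½ × 0.5122 × 2.1000 = 0.5378.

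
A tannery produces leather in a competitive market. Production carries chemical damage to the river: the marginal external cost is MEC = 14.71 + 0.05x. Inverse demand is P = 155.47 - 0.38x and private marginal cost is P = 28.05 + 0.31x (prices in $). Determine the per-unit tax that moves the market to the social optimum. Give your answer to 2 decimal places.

Social marginal cost = private MC + MEC = 42.76 + 0.36x.
Set SMC = demand: 42.76 + 0.36x = 155.47 - 0.38x → x* = 152.3108.
The Pigouvian tax equals MEC at x*: 14.71 + 0.05×152.3108 = 22.3255.

tax = $22.33 per unit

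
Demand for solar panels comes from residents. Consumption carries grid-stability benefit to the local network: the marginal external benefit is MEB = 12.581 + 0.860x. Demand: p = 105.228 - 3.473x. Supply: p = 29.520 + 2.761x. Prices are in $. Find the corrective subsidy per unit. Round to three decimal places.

subsidy = $26.710 per unit

Social marginal benefit = demand + MEB = 117.809 - 2.613x.
Set SMB = MC: 117.809 - 2.613x = 29.520 + 2.761x → x* = 16.4289.
The Pigouvian subsidy equals MEB at x*: 12.581 + 0.860×16.4289 = 26.7099.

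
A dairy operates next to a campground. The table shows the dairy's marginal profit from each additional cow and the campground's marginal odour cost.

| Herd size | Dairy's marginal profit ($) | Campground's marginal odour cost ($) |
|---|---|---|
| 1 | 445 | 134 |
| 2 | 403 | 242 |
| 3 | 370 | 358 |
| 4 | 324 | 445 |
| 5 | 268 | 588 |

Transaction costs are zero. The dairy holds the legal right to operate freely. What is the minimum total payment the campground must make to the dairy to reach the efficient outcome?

Left alone the dairy would choose level 5 (marginal profit stays positive).
Efficient level: k* = 3 (marginal profit ≥ marginal odour cost through 3).
The campground must at least cover the dairy's forgone profit from cutting 5→3: 324 + 268 = 592.

$592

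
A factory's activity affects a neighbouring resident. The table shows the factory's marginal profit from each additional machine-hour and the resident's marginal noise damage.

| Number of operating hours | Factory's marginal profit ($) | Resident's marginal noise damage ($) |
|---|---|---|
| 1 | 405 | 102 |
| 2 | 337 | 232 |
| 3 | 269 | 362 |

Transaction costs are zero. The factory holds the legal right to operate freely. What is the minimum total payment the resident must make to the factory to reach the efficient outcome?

Left alone the factory would choose level 3 (marginal profit stays positive).
Efficient level: k* = 2 (marginal profit ≥ marginal noise damage through 2).
The resident must at least cover the factory's forgone profit from cutting 3→2: 269 = 269.

$269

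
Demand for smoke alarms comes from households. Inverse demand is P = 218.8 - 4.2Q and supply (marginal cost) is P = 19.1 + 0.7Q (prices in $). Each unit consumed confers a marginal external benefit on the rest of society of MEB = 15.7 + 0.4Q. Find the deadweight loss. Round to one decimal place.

DWL = $113.8

Market equilibrium (private): 19.1 + 0.7Q = 218.8 - 4.2Q → Q_m = 40.7551.
Social marginal benefit = demand + MEB = 234.5 - 3.8Q.
Set SMB = MC: 234.5 - 3.8Q = 19.1 + 0.7Q → Q* = 47.8667.
Between Q* and Q_m the wedge SMB − MC runs linearly from 0 to MEB(Q_m), so the loss is a triangle.
DWL = ½ × 7.1116 × 32.0020 = 113.7927.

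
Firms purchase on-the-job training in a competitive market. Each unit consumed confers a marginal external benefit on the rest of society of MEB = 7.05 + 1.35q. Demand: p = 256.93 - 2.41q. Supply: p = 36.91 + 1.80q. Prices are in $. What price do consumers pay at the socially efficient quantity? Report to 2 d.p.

Social marginal benefit = demand + MEB = 263.98 - 1.06q.
Set SMB = MC: 263.98 - 1.06q = 36.91 + 1.80q → q* = 79.3951.
Consumer price on the demand curve at q*: 256.93 − 2.41×79.3951 = 65.5878.

P = $65.59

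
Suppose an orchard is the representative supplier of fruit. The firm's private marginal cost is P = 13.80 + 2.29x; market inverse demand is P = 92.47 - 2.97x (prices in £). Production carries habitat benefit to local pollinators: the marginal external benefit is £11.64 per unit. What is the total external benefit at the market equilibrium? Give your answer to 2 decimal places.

£174.09

Market equilibrium (private): 13.80 + 2.29x = 92.47 - 2.97x → x_m = 14.9563.
Total external benefit = MEB × x_m = 11.64 × 14.9563 = 174.0913.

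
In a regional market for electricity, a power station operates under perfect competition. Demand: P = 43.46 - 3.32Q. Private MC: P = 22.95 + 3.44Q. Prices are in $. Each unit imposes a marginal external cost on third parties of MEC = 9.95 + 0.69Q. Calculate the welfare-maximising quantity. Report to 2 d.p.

Social marginal cost = private MC + MEC = 32.90 + 4.13Q.
Set SMC = demand: 32.90 + 4.13Q = 43.46 - 3.32Q → Q* = 1.4174.

Q* = 1.42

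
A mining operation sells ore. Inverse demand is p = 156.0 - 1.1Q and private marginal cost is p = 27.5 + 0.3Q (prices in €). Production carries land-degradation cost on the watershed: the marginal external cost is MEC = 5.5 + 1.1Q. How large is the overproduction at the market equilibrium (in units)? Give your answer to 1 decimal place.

42.6 units

Market equilibrium (private): 27.5 + 0.3Q = 156.0 - 1.1Q → Q_m = 91.7857.
Social marginal cost = private MC + MEC = 33.0 + 1.4Q.
Set SMC = demand: 33.0 + 1.4Q = 156.0 - 1.1Q → Q* = 49.2000.
Gap = |91.7857 − 49.2000| = 42.5857.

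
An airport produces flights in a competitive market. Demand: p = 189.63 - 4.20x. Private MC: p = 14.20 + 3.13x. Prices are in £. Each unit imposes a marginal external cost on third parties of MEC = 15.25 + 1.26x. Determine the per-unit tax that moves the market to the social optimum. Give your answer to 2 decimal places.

tax = £38.75 per unit

Social marginal cost = private MC + MEC = 29.45 + 4.39x.
Set SMC = demand: 29.45 + 4.39x = 189.63 - 4.20x → x* = 18.6473.
The Pigouvian tax equals MEC at x*: 15.25 + 1.26×18.6473 = 38.7456.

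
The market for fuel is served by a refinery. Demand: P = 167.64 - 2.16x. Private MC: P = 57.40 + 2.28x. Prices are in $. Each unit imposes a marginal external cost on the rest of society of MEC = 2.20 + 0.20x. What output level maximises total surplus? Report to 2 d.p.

x* = 23.28

Social marginal cost = private MC + MEC = 59.60 + 2.48x.
Set SMC = demand: 59.60 + 2.48x = 167.64 - 2.16x → x* = 23.2845.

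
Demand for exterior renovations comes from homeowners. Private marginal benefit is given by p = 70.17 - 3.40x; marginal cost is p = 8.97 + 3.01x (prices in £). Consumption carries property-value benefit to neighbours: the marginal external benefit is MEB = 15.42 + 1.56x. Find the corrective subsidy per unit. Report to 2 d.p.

Social marginal benefit = demand + MEB = 85.59 - 1.84x.
Set SMB = MC: 85.59 - 1.84x = 8.97 + 3.01x → x* = 15.7979.
The Pigouvian subsidy equals MEB at x*: 15.42 + 1.56×15.7979 = 40.0647.

subsidy = £40.06 per unit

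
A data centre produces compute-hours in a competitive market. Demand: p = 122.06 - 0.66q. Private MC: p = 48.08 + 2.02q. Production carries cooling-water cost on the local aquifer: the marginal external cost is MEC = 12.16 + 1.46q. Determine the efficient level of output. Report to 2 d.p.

q* = 14.93

Social marginal cost = private MC + MEC = 60.24 + 3.48q.
Set SMC = demand: 60.24 + 3.48q = 122.06 - 0.66q → q* = 14.9324.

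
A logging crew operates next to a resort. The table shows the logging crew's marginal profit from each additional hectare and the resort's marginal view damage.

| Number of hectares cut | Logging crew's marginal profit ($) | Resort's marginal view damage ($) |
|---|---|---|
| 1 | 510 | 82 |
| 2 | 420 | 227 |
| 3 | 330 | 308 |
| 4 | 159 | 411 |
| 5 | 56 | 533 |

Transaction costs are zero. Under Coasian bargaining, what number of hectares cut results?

3

Bargaining reaches the level where marginal profit last exceeds marginal view damage.
That holds through level 3 (330 ≥ 308) but not at 4 (159 < 411).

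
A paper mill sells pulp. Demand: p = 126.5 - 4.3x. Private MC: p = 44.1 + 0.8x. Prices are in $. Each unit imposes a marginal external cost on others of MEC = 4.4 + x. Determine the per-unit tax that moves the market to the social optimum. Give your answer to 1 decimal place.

tax = $17.2 per unit

Social marginal cost = private MC + MEC = 48.5 + 1.8x.
Set SMC = demand: 48.5 + 1.8x = 126.5 - 4.3x → x* = 12.7869.
The Pigouvian tax equals MEC at x*: 4.4 + 1.0×12.7869 = 17.1869.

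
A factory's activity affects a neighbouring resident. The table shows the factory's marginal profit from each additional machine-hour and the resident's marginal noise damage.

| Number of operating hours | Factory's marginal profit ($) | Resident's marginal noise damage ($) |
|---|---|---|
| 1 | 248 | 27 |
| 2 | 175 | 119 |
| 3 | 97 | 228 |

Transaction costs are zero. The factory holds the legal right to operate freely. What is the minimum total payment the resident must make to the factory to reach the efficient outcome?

Left alone the factory would choose level 3 (marginal profit stays positive).
Efficient level: k* = 2 (marginal profit ≥ marginal noise damage through 2).
The resident must at least cover the factory's forgone profit from cutting 3→2: 97 = 97.

$97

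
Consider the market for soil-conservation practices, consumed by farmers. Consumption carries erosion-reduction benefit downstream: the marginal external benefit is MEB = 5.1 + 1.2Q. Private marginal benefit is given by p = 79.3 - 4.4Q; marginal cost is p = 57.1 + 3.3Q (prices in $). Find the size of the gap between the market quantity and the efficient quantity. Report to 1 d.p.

1.3 units

Market equilibrium (private): 57.1 + 3.3Q = 79.3 - 4.4Q → Q_m = 2.8831.
Social marginal benefit = demand + MEB = 84.4 - 3.2Q.
Set SMB = MC: 84.4 - 3.2Q = 57.1 + 3.3Q → Q* = 4.2000.
Gap = |2.8831 − 4.2000| = 1.3169.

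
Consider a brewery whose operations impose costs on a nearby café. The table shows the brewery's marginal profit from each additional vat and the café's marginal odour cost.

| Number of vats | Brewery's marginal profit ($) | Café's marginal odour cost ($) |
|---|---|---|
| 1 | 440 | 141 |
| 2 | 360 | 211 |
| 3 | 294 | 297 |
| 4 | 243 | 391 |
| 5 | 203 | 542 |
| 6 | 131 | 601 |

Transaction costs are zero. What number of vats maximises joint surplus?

Bargaining reaches the level where marginal profit last exceeds marginal odour cost.
That holds through level 2 (360 ≥ 211) but not at 3 (294 < 297).

2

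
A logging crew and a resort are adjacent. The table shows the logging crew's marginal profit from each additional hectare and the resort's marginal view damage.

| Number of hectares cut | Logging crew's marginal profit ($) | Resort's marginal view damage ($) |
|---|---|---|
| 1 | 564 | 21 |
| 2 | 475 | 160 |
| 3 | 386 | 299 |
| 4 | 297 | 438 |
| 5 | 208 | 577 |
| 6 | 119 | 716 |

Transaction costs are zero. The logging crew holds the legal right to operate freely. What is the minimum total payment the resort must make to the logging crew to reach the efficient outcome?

Left alone the logging crew would choose level 6 (marginal profit stays positive).
Efficient level: k* = 3 (marginal profit ≥ marginal view damage through 3).
The resort must at least cover the logging crew's forgone profit from cutting 6→3: 297 + 208 + 119 = 624.

$624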